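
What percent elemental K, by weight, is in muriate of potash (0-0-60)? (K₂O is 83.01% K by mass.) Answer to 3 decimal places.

%K = 60 × 0.8301 = 49.806%.

49.806% K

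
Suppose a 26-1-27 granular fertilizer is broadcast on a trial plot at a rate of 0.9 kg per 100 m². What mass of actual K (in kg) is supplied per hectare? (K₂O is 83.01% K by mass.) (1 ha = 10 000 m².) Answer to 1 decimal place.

K₂O per 100 m² = 0.9 × 27% = 0.243 kg.
Elemental K = 0.243 × 0.8301 = 0.201714 kg per 100 m².
Convert to per hectare: 0.201714 × 100 = 20.1714 kg.

20.2 kg K per hectare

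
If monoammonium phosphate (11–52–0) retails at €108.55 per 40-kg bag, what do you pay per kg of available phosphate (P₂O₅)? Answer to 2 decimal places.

P₂O₅ in bag = 40 × 52% = 20.8 kg.
Cost per kg P₂O₅ = €108.55 / 20.8 = €5.2188.

€5.22 per kg P₂O₅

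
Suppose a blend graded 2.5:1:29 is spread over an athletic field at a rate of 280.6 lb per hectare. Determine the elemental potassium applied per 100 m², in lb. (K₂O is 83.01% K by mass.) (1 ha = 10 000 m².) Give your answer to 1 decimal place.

0.7 lb K per hundred sq m

K₂O per hectare = 280.6 × 29% = 81.374 lb.
Elemental K = 81.374 × 0.8301 = 67.5486 lb per hectare.
Convert to per 100 m²: 67.5486 × 0.01 = 0.675486 lb.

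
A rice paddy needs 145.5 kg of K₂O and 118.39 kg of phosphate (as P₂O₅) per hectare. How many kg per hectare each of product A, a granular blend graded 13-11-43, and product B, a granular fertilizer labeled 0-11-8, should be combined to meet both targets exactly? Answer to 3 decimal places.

Per-hectare balance (a = product A, b = product B):
K₂O: 0.43·a + 0.08·b = 145.5
P₂O₅: 0.11·a + 0.11·b = 118.39
Eliminate a: (row1) − 0.43/0.11·(row2) → -0.35·b = -317.297, so b = 906.5636.
Back-substitute: a = (145.5 − 0.08·906.5636) / 0.43 = 169.7091.

169.709 kg product A, 906.564 kg product B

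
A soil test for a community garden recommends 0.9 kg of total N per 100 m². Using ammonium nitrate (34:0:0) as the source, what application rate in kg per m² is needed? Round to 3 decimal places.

0.026 kg of product per sq m

Product per 100 m² = 0.9 / 34% = 2.64706 kg.
Convert to per m²: 2.64706 × 0.01 = 0.0264706 kg.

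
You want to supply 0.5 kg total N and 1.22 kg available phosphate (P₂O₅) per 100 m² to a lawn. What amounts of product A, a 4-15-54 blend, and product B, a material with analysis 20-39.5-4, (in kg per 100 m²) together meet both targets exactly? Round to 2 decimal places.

Per-100 m² balance (a = product A, b = product B):
N: 0.04·a + 0.2·b = 0.5
P₂O₅: 0.15·a + 0.395·b = 1.22
Eliminate b: (row1) − 0.2/0.395·(row2) → -0.0359494·a = -0.117722, so a = 3.27465.
Then b = (1.22 − 0.15·3.27465) / 0.395 = 1.84507.

3.27 kg product A, 1.85 kg product B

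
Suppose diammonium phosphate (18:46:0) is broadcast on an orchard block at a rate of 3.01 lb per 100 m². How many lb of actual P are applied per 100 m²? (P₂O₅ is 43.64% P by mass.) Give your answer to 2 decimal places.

0.60 lb P per hundred sq m

P₂O₅ per 100 m² = 3.01 × 46% = 1.3846 lb.
Elemental P = 1.3846 × 0.4364 = 0.604239 lb per 100 m².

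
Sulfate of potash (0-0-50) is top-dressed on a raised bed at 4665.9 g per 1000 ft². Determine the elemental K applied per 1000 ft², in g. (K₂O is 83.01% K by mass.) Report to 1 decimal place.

1936.6 g K per thousand sq ft

K₂O per 1000 ft² = 4665.9 × 50% = 2332.95 g.
Elemental K = 2332.95 × 0.8301 = 1936.58 g per 1000 ft².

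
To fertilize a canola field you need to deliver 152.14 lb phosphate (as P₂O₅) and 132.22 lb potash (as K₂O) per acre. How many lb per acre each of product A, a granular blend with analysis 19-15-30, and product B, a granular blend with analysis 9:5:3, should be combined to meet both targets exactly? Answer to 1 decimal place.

194.9 lb product A, 2458.0 lb product B

Let a = lb of product A, b = lb of product B (per acre).
P₂O₅: 0.15·a + 0.05·b = 152.14
K₂O: 0.3·a + 0.03·b = 132.22
Eliminate b: (row1) − 0.05/0.03·(row2) → -0.35·a = -68.2267, so a = 194.933.
Then b = (132.22 − 0.3·194.933) / 0.03 = 2458.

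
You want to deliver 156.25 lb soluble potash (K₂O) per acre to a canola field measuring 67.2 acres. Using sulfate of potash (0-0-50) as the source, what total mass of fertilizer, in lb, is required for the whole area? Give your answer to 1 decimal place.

21000.0 lb

Product per acre = 156.25 / 50% = 312.5 lb.
Total product = 312.5 × 67.2 = 21000 lb.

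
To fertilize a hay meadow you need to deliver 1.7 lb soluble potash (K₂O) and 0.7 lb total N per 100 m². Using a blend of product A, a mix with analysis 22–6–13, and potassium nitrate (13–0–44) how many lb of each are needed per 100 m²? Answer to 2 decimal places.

1.09 lb product A, 3.54 lb potassium nitrate

With a, b = lb per 100 m² of product A and potassium nitrate:
K₂O: 0.13·a + 0.44·b = 1.7
N: 0.22·a + 0.13·b = 0.7
Eliminate a: (row1) − 0.13/0.22·(row2) → 0.363182·b = 1.28636, so b = 3.54193.
Back-substitute: a = (1.7 − 0.44·3.54193) / 0.13 = 1.08886.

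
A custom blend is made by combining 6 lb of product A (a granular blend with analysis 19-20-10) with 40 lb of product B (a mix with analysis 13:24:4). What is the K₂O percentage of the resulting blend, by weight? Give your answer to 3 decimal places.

4.783% K₂O

Total mass = 6 + 40 = 46 lb.
K₂O mass = 10%×6 + 4%×40 = 2.2 lb.
% K₂O = 2.2 / 46 = 4.78261%.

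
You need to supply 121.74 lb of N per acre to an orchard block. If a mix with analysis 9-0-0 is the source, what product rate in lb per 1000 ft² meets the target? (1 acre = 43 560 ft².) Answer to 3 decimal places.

Product per acre = 121.74 / 9% = 1352.67 lb.
Convert to per 1000 ft²: 1352.67 × 0.0229568 = 31.05295 lb.

31.053 lb of product per thousand sq ft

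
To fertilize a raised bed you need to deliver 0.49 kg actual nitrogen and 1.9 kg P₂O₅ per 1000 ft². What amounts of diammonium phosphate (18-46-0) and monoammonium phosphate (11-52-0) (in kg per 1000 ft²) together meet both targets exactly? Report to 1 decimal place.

With a, b = kg per 1000 ft² of diammonium phosphate and monoammonium phosphate:
N: 0.18·a + 0.11·b = 0.49
P₂O₅: 0.46·a + 0.52·b = 1.9
Eliminate b: (row1) − 0.11/0.52·(row2) → 0.0826923·a = 0.0880769, so a = 1.06512.
Then b = (1.9 − 0.46·1.06512) / 0.52 = 2.71163.

1.1 kg diammonium phosphate, 2.7 kg monoammonium phosphate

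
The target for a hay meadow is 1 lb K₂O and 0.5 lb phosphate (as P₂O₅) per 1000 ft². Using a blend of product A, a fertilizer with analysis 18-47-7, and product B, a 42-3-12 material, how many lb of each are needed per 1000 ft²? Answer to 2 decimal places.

0.55 lb product A, 8.01 lb product B

Per-1000 ft² balance (a = product A, b = product B):
K₂O: 0.07·a + 0.12·b = 1
P₂O₅: 0.47·a + 0.03·b = 0.5
Solving simultaneously: a = 0.552486, b = 8.01105.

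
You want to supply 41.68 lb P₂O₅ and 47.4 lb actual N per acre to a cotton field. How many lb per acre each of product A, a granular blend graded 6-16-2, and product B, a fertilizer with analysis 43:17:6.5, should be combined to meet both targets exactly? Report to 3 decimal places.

With a, b = lb per acre of product A and product B:
P₂O₅: 0.16·a + 0.17·b = 41.68
N: 0.06·a + 0.43·b = 47.4
From row1: a = (41.68 − 0.17·b) / 0.16.
Into row2: 0.06·(41.68 − 0.17·b)/0.16 + 0.43·b = 47.4 → b = 86.74403, a = 168.33447.

168.334 lb product A, 86.744 lb product B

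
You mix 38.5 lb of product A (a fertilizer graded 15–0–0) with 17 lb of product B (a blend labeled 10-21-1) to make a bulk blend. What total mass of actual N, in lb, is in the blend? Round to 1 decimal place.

N mass = 15%×38.5 + 10%×17 = 7.475 lb.

7.5 lb N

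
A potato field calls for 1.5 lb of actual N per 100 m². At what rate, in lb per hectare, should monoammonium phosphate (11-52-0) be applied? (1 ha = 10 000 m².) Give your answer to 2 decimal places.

Product per 100 m² = 1.5 / 11% = 13.6364 lb.
Convert to per hectare: 13.6364 × 100 = 1363.636 lb.

1363.64 lb of product per hectare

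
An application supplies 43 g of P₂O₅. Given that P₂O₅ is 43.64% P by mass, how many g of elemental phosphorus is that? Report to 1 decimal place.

18.8 g P

P = 43 × 0.4364 = 18.7652 g.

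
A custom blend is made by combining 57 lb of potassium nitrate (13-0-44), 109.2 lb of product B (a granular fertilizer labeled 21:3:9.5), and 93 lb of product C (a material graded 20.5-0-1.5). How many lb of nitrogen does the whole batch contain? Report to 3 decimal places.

49.407 lb N

N mass = 13%×57 + 21%×109.2 + 20.5%×93 = 49.407 lb.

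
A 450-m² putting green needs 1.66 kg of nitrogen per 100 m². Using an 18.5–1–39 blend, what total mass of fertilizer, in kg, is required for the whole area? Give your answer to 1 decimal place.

40.4 kg

Product per 100 m² = 1.66 / 18.5% = 8.97297 kg.
Total product = 8.97297 × 450 / 100 = 40.3784 kg.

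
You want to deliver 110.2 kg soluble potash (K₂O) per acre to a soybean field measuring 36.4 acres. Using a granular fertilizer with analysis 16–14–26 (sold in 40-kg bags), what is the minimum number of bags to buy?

Product per acre = 110.2 / 26% = 423.846 kg.
Total product = 423.846 × 36.4 = 15428 kg.
Bags = ⌈15428 / 40⌉ = 386.

386 bags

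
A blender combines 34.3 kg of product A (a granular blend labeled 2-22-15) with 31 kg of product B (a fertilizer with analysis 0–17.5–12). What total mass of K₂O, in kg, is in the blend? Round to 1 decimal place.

K₂O mass = 15%×34.3 + 12%×31 = 8.865 kg.

8.9 kg K₂O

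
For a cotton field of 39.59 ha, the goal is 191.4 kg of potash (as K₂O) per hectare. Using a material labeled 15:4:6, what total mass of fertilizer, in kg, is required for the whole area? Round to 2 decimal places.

126292.10 kg

Product per hectare = 191.4 / 6% = 3190 kg.
Total product = 3190 × 39.59 = 126292.1 kg.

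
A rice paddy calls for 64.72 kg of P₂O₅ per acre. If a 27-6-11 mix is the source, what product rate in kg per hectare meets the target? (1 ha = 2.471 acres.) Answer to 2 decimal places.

Product per acre = 64.72 / 6% = 1078.67 kg.
Convert to per hectare: 1078.67 × 2.471 = 2665.385 kg.

2665.39 kg of product per hectare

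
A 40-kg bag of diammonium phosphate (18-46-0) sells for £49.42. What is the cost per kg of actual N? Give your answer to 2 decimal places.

N in bag = 40 × 18% = 7.2 kg.
Cost per kg N = £49.42 / 7.2 = £6.8639.

£6.86 per kg N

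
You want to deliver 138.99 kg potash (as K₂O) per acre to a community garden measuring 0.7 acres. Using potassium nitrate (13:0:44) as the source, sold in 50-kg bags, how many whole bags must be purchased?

5 bags

Product per acre = 138.99 / 44% = 315.886 kg.
Total product = 315.886 × 0.7 = 221.12 kg.
Bags = ⌈221.12 / 50⌉ = 5.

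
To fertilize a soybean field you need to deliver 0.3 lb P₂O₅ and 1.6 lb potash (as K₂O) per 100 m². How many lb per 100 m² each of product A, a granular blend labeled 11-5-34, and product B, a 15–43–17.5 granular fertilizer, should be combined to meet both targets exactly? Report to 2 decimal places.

4.62 lb product A, 0.16 lb product B

With a, b = lb per 100 m² of product A and product B:
P₂O₅: 0.05·a + 0.43·b = 0.3
K₂O: 0.34·a + 0.175·b = 1.6
Eliminate b: (row1) − 0.43/0.175·(row2) → -0.785429·a = -3.63143, so a = 4.6235.
Then b = (1.6 − 0.34·4.6235) / 0.175 = 0.160058.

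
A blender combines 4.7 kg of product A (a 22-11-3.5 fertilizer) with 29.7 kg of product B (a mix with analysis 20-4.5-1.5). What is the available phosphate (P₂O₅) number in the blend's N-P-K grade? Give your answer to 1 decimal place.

Total mass = 4.7 + 29.7 = 34.4 kg.
P₂O₅ mass = 11%×4.7 + 4.5%×29.7 = 1.8535 kg.
% P₂O₅ = 1.8535 / 34.4 = 5.38808%.

5.4% P₂O₅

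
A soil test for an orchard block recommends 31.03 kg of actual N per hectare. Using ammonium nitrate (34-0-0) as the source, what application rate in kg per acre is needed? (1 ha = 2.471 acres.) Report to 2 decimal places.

36.93 kg of product per acre

Product per hectare = 31.03 / 34% = 91.2647 kg.
Convert to per acre: 91.2647 × 0.404694 = 36.9343 kg.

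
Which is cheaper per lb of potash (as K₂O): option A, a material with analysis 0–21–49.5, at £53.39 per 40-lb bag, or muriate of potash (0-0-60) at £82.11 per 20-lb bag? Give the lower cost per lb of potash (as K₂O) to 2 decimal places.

option A: K₂O per bag = 40 × 49.5% = 19.8 lb; cost = 53.39 / 19.8 = £2.6965/lb K₂O.
muriate of potash: K₂O per bag = 20 × 60% = 12 lb; cost = 82.11 / 12 = £6.8425/lb K₂O.
option A is cheaper.

£2.70 per lb K₂O (option A)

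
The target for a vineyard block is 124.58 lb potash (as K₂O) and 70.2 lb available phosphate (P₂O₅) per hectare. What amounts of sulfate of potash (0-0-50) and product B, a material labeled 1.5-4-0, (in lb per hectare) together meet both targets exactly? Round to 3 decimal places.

249.160 lb sulfate of potash, 1755.000 lb product B

With a, b = lb per hectare of sulfate of potash and product B:
K₂O: 0.5·a + 0·b = 124.58
P₂O₅: 0·a + 0.04·b = 70.2
Solving simultaneously: a = 249.16, b = 1755.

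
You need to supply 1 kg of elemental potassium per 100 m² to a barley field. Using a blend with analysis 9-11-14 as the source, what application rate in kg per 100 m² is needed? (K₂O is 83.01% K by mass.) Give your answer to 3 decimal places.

As K₂O: 1 / 0.8301 = 1.20467 kg per 100 m².
Product per 100 m² = 1.20467 / 14% = 8.60482 kg.

8.605 kg of product per hundred sq m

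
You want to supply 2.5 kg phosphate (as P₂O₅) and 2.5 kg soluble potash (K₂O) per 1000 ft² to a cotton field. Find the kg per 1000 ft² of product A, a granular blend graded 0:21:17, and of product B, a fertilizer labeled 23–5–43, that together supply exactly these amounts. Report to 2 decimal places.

Let a = kg of product A, b = kg of product B (per 1000 ft²).
P₂O₅: 0.21·a + 0.05·b = 2.5
K₂O: 0.17·a + 0.43·b = 2.5
Eliminate b: (row1) − 0.05/0.43·(row2) → 0.190233·a = 2.2093, so a = 11.6137.
Then b = (2.5 − 0.17·11.6137) / 0.43 = 1.22249.

11.61 kg product A, 1.22 kg product B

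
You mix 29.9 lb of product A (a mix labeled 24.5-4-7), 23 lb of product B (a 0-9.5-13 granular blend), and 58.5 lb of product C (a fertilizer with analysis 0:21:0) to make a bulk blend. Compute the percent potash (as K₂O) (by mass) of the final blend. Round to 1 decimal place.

4.6% K₂O

Total mass = 29.9 + 23 + 58.5 = 111.4 lb.
K₂O mass = 7%×29.9 + 13%×23 + 0%×58.5 = 5.083 lb.
% K₂O = 5.083 / 111.4 = 4.56284%.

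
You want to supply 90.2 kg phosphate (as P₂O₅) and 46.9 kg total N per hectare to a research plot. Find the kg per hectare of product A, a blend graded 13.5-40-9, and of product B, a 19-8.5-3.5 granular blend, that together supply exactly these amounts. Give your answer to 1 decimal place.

203.8 kg product A, 102.0 kg product B

Per-hectare balance (a = product A, b = product B):
P₂O₅: 0.4·a + 0.085·b = 90.2
N: 0.135·a + 0.19·b = 46.9
Eliminate a: (row1) − 0.4/0.135·(row2) → -0.477963·b = -48.763, so b = 102.022.
Back-substitute: a = (90.2 − 0.085·102.022) / 0.4 = 203.82.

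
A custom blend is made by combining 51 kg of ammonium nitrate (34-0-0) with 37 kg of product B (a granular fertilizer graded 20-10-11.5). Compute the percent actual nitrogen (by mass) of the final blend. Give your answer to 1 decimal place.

28.1% N

Total mass = 51 + 37 = 88 kg.
N mass = 34%×51 + 20%×37 = 24.74 kg.
% N = 24.74 / 88 = 28.1136%.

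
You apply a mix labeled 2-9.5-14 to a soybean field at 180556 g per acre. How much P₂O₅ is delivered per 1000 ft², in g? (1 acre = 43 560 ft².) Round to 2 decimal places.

P₂O₅ per acre = 180556 × 9.5% = 17152.8 g.
Convert to per 1000 ft²: 17152.8 × 0.0229568 = 393.7746 g.

393.77 g P₂O₅ per thousand sq ft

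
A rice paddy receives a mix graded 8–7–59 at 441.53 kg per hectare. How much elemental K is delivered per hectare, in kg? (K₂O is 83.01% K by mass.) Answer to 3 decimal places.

216.243 kg K per hectare

K₂O per hectare = 441.53 × 59% = 260.503 kg.
Elemental K = 260.503 × 0.8301 = 216.2433 kg per hectare.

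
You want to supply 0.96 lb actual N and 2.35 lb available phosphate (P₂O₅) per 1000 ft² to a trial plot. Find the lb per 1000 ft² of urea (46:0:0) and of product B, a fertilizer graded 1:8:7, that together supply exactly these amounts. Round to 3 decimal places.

Let a = lb of urea, b = lb of product B (per 1000 ft²).
N: 0.46·a + 0.01·b = 0.96
P₂O₅: 0·a + 0.08·b = 2.35
Solving simultaneously: a = 1.44837, b = 29.375.

1.448 lb urea, 29.375 lb product B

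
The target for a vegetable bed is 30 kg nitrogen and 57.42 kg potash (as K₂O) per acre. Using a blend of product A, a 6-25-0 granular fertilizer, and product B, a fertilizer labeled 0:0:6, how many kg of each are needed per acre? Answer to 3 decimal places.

500.000 kg product A, 957.000 kg product B

Let a = kg of product A, b = kg of product B (per acre).
N: 0.06·a + 0·b = 30
K₂O: 0·a + 0.06·b = 57.42
Solving simultaneously: a = 500, b = 957.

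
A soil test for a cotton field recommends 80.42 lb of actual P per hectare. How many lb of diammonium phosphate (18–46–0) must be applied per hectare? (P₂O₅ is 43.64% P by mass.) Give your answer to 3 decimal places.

As P₂O₅: 80.42 / 0.4364 = 184.28 lb per hectare.
Product per hectare = 184.28 / 46% = 400.6097 lb.

400.610 lb of product per hectare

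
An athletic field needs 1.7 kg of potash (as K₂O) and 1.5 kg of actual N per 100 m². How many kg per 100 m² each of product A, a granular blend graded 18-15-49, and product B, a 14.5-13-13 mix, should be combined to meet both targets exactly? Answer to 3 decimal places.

With a, b = kg per 100 m² of product A and product B:
K₂O: 0.49·a + 0.13·b = 1.7
N: 0.18·a + 0.145·b = 1.5
From row1: a = (1.7 − 0.13·b) / 0.49.
Into row2: 0.18·(1.7 − 0.13·b)/0.49 + 0.145·b = 1.5 → b = 9.00315, a = 1.0808.

1.081 kg product A, 9.003 kg product B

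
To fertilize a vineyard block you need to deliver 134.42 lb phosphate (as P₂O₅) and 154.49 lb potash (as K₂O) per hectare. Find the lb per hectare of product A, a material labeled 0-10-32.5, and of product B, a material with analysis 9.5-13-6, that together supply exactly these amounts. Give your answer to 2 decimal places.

Per-hectare balance (a = product A, b = product B):
P₂O₅: 0.1·a + 0.13·b = 134.42
K₂O: 0.325·a + 0.06·b = 154.49
Eliminate a: (row1) − 0.1/0.325·(row2) → 0.111538·b = 86.8846, so b = 778.966.
Back-substitute: a = (134.42 − 0.13·778.966) / 0.1 = 331.5448.

331.54 lb product A, 778.97 lb product B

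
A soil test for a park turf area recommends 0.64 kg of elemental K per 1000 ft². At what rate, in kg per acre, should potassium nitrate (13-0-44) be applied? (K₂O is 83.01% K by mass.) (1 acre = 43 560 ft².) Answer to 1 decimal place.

As K₂O: 0.64 / 0.8301 = 0.770991 kg per 1000 ft².
Product per 1000 ft² = 0.770991 / 44% = 1.75225 kg.
Convert to per acre: 1.75225 × 43.56 = 76.3282 kg.

76.3 kg of product per acre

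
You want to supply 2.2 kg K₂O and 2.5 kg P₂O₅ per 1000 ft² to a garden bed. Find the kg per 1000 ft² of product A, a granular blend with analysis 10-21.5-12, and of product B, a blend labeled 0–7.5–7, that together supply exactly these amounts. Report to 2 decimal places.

With a, b = kg per 1000 ft² of product A and product B:
K₂O: 0.12·a + 0.07·b = 2.2
P₂O₅: 0.215·a + 0.075·b = 2.5
From row1: a = (2.2 − 0.07·b) / 0.12.
Into row2: 0.215·(2.2 − 0.07·b)/0.12 + 0.075·b = 2.5 → b = 28.595, a = 1.65289.

1.65 kg product A, 28.60 kg product B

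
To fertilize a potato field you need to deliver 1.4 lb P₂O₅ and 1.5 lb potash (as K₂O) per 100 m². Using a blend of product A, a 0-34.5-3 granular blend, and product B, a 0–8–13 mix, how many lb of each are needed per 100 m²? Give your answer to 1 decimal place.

1.5 lb product A, 11.2 lb product B

Per-100 m² balance (a = product A, b = product B):
P₂O₅: 0.345·a + 0.08·b = 1.4
K₂O: 0.03·a + 0.13·b = 1.5
Eliminate a: (row1) − 0.345/0.03·(row2) → -1.415·b = -15.85, so b = 11.2014.
Back-substitute: a = (1.4 − 0.08·11.2014) / 0.345 = 1.46054.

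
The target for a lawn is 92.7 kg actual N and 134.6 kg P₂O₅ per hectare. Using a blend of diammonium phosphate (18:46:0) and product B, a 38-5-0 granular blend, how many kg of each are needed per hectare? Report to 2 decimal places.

With a, b = kg per hectare of diammonium phosphate and product B:
N: 0.18·a + 0.38·b = 92.7
P₂O₅: 0.46·a + 0.05·b = 134.6
Eliminate b: (row1) − 0.38/0.05·(row2) → -3.316·a = -930.26, so a = 280.537.
Then b = (134.6 − 0.46·280.537) / 0.05 = 111.062.

280.54 kg diammonium phosphate, 111.06 kg product B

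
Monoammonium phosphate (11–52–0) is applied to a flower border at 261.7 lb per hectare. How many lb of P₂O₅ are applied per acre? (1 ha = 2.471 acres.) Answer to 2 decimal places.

P₂O₅ per hectare = 261.7 × 52% = 136.084 lb.
Convert to per acre: 136.084 × 0.404694 = 55.0724 lb.

55.07 lb P₂O₅ per acre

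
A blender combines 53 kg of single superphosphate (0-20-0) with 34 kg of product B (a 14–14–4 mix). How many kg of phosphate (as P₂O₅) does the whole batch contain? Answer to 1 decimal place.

15.4 kg P₂O₅

P₂O₅ mass = 20%×53 + 14%×34 = 15.36 kg.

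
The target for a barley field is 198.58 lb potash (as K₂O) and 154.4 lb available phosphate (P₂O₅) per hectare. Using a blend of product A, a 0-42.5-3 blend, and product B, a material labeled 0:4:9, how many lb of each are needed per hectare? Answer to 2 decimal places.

160.67 lb product A, 2152.89 lb product B

With a, b = lb per hectare of product A and product B:
K₂O: 0.03·a + 0.09·b = 198.58
P₂O₅: 0.425·a + 0.04·b = 154.4
Solving simultaneously: a = 160.669, b = 2152.888.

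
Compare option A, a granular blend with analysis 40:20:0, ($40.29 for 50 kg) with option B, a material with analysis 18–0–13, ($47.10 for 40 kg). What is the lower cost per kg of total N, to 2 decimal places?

option A: N per bag = 50 × 40% = 20 kg; cost = 40.29 / 20 = $2.0145/kg N.
option B: N per bag = 40 × 18% = 7.2 kg; cost = 47.10 / 7.2 = $6.5417/kg N.
option A is cheaper.

$2.01 per kg N (option A)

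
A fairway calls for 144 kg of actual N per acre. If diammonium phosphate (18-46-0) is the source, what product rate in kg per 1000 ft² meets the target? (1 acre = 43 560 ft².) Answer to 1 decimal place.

18.4 kg of product per thousand sq ft

Product per acre = 144 / 18% = 800 kg.
Convert to per 1000 ft²: 800 × 0.0229568 = 18.3655 kg.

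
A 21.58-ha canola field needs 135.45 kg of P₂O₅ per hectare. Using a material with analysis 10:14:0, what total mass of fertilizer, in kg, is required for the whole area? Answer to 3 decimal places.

20878.650 kg

Product per hectare = 135.45 / 14% = 967.5 kg.
Total product = 967.5 × 21.58 = 20878.65 kg.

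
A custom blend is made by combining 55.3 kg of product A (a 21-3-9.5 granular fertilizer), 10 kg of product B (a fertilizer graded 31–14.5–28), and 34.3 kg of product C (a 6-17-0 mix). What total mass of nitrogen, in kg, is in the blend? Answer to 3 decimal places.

16.771 kg N

N mass = 21%×55.3 + 31%×10 + 6%×34.3 = 16.771 kg.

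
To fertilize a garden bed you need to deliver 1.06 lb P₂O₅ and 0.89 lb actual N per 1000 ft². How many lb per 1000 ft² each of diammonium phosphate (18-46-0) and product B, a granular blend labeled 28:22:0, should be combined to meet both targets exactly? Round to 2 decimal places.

With a, b = lb per 1000 ft² of diammonium phosphate and product B:
P₂O₅: 0.46·a + 0.22·b = 1.06
N: 0.18·a + 0.28·b = 0.89
Eliminate a: (row1) − 0.46/0.18·(row2) → -0.495556·b = -1.21444, so b = 2.45067.
Back-substitute: a = (1.06 − 0.22·2.45067) / 0.46 = 1.13229.

1.13 lb diammonium phosphate, 2.45 lb product B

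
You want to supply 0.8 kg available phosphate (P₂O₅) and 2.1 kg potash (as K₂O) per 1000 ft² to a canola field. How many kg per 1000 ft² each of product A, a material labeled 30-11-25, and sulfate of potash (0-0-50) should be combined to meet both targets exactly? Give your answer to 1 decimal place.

With a, b = kg per 1000 ft² of product A and sulfate of potash:
P₂O₅: 0.11·a + 0·b = 0.8
K₂O: 0.25·a + 0.5·b = 2.1
From row1: a = (0.8 − 0·b) / 0.11.
Into row2: 0.25·(0.8 − 0·b)/0.11 + 0.5·b = 2.1 → b = 0.563636, a = 7.27273.

7.3 kg product A, 0.6 kg sulfate of potash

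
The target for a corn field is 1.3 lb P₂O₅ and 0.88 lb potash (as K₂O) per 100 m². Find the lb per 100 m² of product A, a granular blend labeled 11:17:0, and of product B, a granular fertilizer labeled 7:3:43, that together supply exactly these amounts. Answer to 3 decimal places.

Per-100 m² balance (a = product A, b = product B):
P₂O₅: 0.17·a + 0.03·b = 1.3
K₂O: 0·a + 0.43·b = 0.88
Solving simultaneously: a = 7.28591, b = 2.04651.

7.286 lb product A, 2.047 lb product B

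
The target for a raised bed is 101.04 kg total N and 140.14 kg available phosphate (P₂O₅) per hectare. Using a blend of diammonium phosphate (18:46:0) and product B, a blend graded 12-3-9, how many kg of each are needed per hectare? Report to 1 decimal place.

276.8 kg diammonium phosphate, 426.8 kg product B

With a, b = kg per hectare of diammonium phosphate and product B:
N: 0.18·a + 0.12·b = 101.04
P₂O₅: 0.46·a + 0.03·b = 140.14
Solving simultaneously: a = 276.819, b = 426.771.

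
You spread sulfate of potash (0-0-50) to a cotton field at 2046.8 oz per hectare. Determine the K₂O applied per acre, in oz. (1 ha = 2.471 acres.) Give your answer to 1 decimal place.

K₂O per hectare = 2046.8 × 50% = 1023.4 oz.
Convert to per acre: 1023.4 × 0.404694 = 414.164 oz.

414.2 oz K₂O per acre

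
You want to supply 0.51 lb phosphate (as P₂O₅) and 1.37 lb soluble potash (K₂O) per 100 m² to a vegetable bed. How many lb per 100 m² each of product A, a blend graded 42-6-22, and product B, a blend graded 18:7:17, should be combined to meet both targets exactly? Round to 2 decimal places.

1.77 lb product A, 5.77 lb product B

With a, b = lb per 100 m² of product A and product B:
P₂O₅: 0.06·a + 0.07·b = 0.51
K₂O: 0.22·a + 0.17·b = 1.37
Eliminate b: (row1) − 0.07/0.17·(row2) → -0.0305882·a = -0.0541176, so a = 1.76923.
Then b = (1.37 − 0.22·1.76923) / 0.17 = 5.76923.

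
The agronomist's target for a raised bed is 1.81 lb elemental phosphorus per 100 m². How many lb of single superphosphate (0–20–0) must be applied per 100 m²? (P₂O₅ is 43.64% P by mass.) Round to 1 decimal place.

As P₂O₅: 1.81 / 0.4364 = 4.14757 lb per 100 m².
Product per 100 m² = 4.14757 / 20% = 20.7379 lb.

20.7 lb of product per hundred sq m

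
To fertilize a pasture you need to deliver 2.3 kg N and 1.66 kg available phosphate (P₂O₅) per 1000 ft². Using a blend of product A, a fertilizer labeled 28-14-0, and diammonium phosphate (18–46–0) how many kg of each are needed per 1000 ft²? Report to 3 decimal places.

7.328 kg product A, 1.378 kg diammonium phosphate

Per-1000 ft² balance (a = product A, b = diammonium phosphate):
N: 0.28·a + 0.18·b = 2.3
P₂O₅: 0.14·a + 0.46·b = 1.66
Eliminate b: (row1) − 0.18/0.46·(row2) → 0.225217·a = 1.65043, so a = 7.32819.
Then b = (1.66 − 0.14·7.32819) / 0.46 = 1.37838.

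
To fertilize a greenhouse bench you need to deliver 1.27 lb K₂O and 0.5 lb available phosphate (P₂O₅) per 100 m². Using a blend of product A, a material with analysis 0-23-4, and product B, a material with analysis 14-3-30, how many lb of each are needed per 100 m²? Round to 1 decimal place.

Per-100 m² balance (a = product A, b = product B):
K₂O: 0.04·a + 0.3·b = 1.27
P₂O₅: 0.23·a + 0.03·b = 0.5
Eliminate b: (row1) − 0.3/0.03·(row2) → -2.26·a = -3.73, so a = 1.65044.
Then b = (0.5 − 0.23·1.65044) / 0.03 = 4.01327.

1.7 lb product A, 4.0 lb product B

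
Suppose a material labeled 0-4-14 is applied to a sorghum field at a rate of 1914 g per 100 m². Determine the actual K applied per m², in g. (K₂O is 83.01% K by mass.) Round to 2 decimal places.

K₂O per 100 m² = 1914 × 14% = 267.96 g.
Elemental K = 267.96 × 0.8301 = 222.434 g per 100 m².
Convert to per m²: 222.434 × 0.01 = 2.22434 g.

2.22 g K per sq m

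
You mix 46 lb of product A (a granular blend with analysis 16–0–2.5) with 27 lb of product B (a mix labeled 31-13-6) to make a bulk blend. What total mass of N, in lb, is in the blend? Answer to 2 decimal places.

15.73 lb N

N mass = 16%×46 + 31%×27 = 15.73 lb.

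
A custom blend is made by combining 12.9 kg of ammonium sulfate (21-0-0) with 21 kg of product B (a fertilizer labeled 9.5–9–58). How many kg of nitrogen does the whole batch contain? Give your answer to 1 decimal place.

N mass = 21%×12.9 + 9.5%×21 = 4.704 kg.

4.7 kg N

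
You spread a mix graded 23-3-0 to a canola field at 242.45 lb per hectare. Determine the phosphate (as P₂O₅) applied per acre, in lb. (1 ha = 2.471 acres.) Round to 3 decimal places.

2.944 lb P₂O₅ per acre

P₂O₅ per hectare = 242.45 × 3% = 7.2735 lb.
Convert to per acre: 7.2735 × 0.404694 = 2.94355 lb.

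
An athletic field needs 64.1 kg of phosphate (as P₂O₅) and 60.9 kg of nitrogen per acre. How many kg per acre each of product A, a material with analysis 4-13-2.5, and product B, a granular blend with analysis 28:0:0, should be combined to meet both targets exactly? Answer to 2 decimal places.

493.08 kg product A, 147.06 kg product B

Per-acre balance (a = product A, b = product B):
P₂O₅: 0.13·a + 0·b = 64.1
N: 0.04·a + 0.28·b = 60.9
Eliminate a: (row1) − 0.13/0.04·(row2) → -0.91·b = -133.825, so b = 147.0604.
Back-substitute: a = (64.1 − 0·147.0604) / 0.13 = 493.077.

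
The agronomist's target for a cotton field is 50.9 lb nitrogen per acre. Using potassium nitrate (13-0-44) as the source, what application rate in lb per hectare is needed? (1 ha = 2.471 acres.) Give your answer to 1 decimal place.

967.5 lb of product per hectare

Product per acre = 50.9 / 13% = 391.538 lb.
Convert to per hectare: 391.538 × 2.471 = 967.492 lb.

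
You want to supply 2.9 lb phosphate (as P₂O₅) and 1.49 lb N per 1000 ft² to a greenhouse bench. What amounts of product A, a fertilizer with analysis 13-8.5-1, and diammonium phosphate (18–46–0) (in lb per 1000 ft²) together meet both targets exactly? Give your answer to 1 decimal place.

With a, b = lb per 1000 ft² of product A and diammonium phosphate:
P₂O₅: 0.085·a + 0.46·b = 2.9
N: 0.13·a + 0.18·b = 1.49
Eliminate a: (row1) − 0.085/0.13·(row2) → 0.342308·b = 1.92577, so b = 5.62584.
Back-substitute: a = (2.9 − 0.46·5.62584) / 0.085 = 3.67191.

3.7 lb product A, 5.6 lb diammonium phosphate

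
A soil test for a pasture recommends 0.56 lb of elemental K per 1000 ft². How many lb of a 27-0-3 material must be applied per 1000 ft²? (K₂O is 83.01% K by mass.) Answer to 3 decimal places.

As K₂O: 0.56 / 0.8301 = 0.674618 lb per 1000 ft².
Product per 1000 ft² = 0.674618 / 3% = 22.4873 lb.

22.487 lb of product per thousand sq ft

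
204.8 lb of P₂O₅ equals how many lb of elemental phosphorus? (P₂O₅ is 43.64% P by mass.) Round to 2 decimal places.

P = 204.8 × 0.4364 = 89.3747 lb.

89.37 lb P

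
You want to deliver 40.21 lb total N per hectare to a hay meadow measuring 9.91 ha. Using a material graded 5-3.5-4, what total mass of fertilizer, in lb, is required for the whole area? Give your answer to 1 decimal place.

Product per hectare = 40.21 / 5% = 804.2 lb.
Total product = 804.2 × 9.91 = 7969.62 lb.

7969.6 lb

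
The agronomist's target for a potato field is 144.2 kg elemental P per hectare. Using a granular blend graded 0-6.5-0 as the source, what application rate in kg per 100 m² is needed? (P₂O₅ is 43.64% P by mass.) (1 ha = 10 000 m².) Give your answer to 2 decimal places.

50.84 kg of product per hundred sq m

As P₂O₅: 144.2 / 0.4364 = 330.431 kg per hectare.
Product per hectare = 330.431 / 6.5% = 5083.55 kg.
Convert to per 100 m²: 5083.55 × 0.01 = 50.8355 kg.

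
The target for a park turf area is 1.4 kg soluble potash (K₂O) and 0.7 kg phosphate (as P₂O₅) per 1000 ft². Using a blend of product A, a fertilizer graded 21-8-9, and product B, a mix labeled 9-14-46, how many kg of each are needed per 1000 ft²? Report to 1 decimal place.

Per-1000 ft² balance (a = product A, b = product B):
K₂O: 0.09·a + 0.46·b = 1.4
P₂O₅: 0.08·a + 0.14·b = 0.7
Eliminate b: (row1) − 0.46/0.14·(row2) → -0.172857·a = -0.9, so a = 5.20661.
Then b = (0.7 − 0.08·5.20661) / 0.14 = 2.02479.

5.2 kg product A, 2.0 kg product B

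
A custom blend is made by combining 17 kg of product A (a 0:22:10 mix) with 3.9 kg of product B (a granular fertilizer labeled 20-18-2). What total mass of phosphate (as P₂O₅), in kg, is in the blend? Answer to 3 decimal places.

P₂O₅ mass = 22%×17 + 18%×3.9 = 4.442 kg.

4.442 kg P₂O₅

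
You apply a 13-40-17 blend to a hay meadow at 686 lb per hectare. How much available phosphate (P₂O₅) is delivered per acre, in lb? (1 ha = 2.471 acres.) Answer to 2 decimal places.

111.05 lb P₂O₅ per acre

P₂O₅ per hectare = 686 × 40% = 274.4 lb.
Convert to per acre: 274.4 × 0.404694 = 111.048 lb.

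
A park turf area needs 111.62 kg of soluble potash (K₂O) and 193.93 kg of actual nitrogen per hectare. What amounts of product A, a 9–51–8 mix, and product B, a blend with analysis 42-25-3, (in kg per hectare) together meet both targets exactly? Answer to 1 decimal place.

Per-hectare balance (a = product A, b = product B):
K₂O: 0.08·a + 0.03·b = 111.62
N: 0.09·a + 0.42·b = 193.93
Eliminate a: (row1) − 0.08/0.09·(row2) → -0.343333·b = -60.7622, so b = 176.977.
Back-substitute: a = (111.62 − 0.03·176.977) / 0.08 = 1328.88.

1328.9 kg product A, 177.0 kg product B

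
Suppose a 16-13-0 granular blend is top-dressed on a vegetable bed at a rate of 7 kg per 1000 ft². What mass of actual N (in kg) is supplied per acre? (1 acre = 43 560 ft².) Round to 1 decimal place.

48.8 kg N per acre

nitrogen per 1000 ft² = 7 × 16% = 1.12 kg.
Convert to per acre: 1.12 × 43.56 = 48.7872 kg.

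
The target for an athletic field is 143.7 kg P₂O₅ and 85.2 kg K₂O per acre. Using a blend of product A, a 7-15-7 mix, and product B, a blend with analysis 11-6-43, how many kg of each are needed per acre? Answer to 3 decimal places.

939.950 kg product A, 45.124 kg product B

Per-acre balance (a = product A, b = product B):
P₂O₅: 0.15·a + 0.06·b = 143.7
K₂O: 0.07·a + 0.43·b = 85.2
From row1: a = (143.7 − 0.06·b) / 0.15.
Into row2: 0.07·(143.7 − 0.06·b)/0.15 + 0.43·b = 85.2 → b = 45.1244, a = 939.9502.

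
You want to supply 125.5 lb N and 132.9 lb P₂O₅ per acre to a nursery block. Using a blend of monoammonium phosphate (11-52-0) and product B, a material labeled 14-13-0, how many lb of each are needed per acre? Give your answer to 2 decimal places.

39.16 lb monoammonium phosphate, 865.66 lb product B

With a, b = lb per acre of monoammonium phosphate and product B:
N: 0.11·a + 0.14·b = 125.5
P₂O₅: 0.52·a + 0.13·b = 132.9
Eliminate a: (row1) − 0.11/0.52·(row2) → 0.1125·b = 97.3865, so b = 865.658.
Back-substitute: a = (125.5 − 0.14·865.658) / 0.11 = 39.1624.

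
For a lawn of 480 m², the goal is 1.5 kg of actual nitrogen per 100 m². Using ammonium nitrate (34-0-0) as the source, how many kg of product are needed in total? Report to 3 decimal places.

21.176 kg

Product per 100 m² = 1.5 / 34% = 4.41176 kg.
Total product = 4.41176 × 480 / 100 = 21.17647 kg.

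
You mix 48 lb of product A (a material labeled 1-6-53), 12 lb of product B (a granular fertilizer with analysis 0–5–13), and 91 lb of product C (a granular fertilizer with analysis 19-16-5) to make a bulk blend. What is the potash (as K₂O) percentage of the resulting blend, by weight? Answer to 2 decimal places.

20.89% K₂O

Total mass = 48 + 12 + 91 = 151 lb.
K₂O mass = 53%×48 + 13%×12 + 5%×91 = 31.55 lb.
% K₂O = 31.55 / 151 = 20.894%.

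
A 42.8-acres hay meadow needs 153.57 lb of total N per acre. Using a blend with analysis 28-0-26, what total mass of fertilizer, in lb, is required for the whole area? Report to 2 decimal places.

23474.27 lb

Product per acre = 153.57 / 28% = 548.464 lb.
Total product = 548.464 × 42.8 = 23474.271 lb.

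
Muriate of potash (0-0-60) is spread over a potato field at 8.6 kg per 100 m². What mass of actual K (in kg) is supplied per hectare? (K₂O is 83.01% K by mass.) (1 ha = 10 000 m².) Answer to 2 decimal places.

K₂O per 100 m² = 8.6 × 60% = 5.16 kg.
Elemental K = 5.16 × 0.8301 = 4.28332 kg per 100 m².
Convert to per hectare: 4.28332 × 100 = 428.332 kg.

428.33 kg K per hectare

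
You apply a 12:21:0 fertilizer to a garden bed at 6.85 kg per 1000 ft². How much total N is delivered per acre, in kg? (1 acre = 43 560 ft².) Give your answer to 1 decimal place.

35.8 kg N per acre

nitrogen per 1000 ft² = 6.85 × 12% = 0.822 kg.
Convert to per acre: 0.822 × 43.56 = 35.8063 kg.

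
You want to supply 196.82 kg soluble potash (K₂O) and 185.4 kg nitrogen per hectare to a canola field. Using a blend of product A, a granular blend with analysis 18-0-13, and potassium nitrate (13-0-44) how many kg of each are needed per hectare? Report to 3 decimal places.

898.706 kg product A, 181.791 kg potassium nitrate

Per-hectare balance (a = product A, b = potassium nitrate):
K₂O: 0.13·a + 0.44·b = 196.82
N: 0.18·a + 0.13·b = 185.4
Eliminate b: (row1) − 0.44/0.13·(row2) → -0.479231·a = -430.688, so a = 898.7063.
Then b = (185.4 − 0.18·898.7063) / 0.13 = 181.7913.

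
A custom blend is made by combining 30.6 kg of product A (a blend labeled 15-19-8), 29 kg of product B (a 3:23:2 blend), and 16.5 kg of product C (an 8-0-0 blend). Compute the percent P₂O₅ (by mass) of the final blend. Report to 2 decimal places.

16.40% P₂O₅

Total mass = 30.6 + 29 + 16.5 = 76.1 kg.
P₂O₅ mass = 19%×30.6 + 23%×29 + 0%×16.5 = 12.484 kg.
% P₂O₅ = 12.484 / 76.1 = 16.4047%.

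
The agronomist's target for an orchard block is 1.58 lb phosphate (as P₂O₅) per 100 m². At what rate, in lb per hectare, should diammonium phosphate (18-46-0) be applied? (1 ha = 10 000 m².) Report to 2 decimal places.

343.48 lb of product per hectare

Product per 100 m² = 1.58 / 46% = 3.43478 lb.
Convert to per hectare: 3.43478 × 100 = 343.478 lb.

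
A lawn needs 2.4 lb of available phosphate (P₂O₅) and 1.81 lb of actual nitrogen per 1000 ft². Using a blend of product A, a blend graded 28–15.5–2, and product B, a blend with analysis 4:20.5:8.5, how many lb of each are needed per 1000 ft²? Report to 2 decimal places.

5.37 lb product A, 7.65 lb product B

Per-1000 ft² balance (a = product A, b = product B):
P₂O₅: 0.155·a + 0.205·b = 2.4
N: 0.28·a + 0.04·b = 1.81
Solving simultaneously: a = 5.37207, b = 7.64551.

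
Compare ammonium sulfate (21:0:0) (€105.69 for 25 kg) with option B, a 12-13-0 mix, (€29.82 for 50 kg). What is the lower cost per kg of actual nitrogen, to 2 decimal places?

€4.97 per kg N (option B)

ammonium sulfate: N per bag = 25 × 21% = 5.25 kg; cost = 105.69 / 5.25 = €20.1314/kg N.
option B: N per bag = 50 × 12% = 6 kg; cost = 29.82 / 6 = €4.9700/kg N.
option B is cheaper.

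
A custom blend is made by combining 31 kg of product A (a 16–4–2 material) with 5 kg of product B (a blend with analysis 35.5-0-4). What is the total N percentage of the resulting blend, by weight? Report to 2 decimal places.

18.71% N

Total mass = 31 + 5 = 36 kg.
N mass = 16%×31 + 35.5%×5 = 6.735 kg.
% N = 6.735 / 36 = 18.7083%.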